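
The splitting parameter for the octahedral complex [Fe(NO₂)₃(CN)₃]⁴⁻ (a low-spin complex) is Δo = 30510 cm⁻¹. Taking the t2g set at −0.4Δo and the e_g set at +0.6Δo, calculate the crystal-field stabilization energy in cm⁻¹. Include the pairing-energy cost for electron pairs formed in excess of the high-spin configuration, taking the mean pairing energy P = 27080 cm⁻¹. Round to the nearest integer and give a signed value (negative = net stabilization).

Ligand charges: 3×(-1) from NO₂⁻ and 3×(-1) from CN⁻ sum to -6; with overall charge -4, Fe is +2.
Group 8 minus oxidation state +2 gives a d⁶ configuration for Fe²⁺.
Electron filling gives t2g^6 e_g^0.
Orbital CFSE = 6(-0.4) + 0(0.6) = -2.4Δo = -2.4 × 30510 = -73224 cm⁻¹.
Pairing penalty: 3 pairs vs 1 in the high-spin reference → 2 extra × P = 54160 cm⁻¹.
Overall CFSE = -73224 + 54160 = -19064 cm⁻¹.

-19064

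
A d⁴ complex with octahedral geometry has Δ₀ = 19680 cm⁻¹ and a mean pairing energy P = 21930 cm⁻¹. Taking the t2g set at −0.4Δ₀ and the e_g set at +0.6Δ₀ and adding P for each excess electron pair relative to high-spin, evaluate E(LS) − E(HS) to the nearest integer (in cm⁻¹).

High-spin d⁴ fills as t2g^3 e_g^1 with CFSE 3(−0.4) + 1(+0.6) = -0.6Δ₀ = -11808 cm⁻¹.
Low-spin: t2g^4 e_g^0, orbital CFSE = -1.6Δ₀ = -31488 cm⁻¹; plus 1 excess pair × P = +21930 cm⁻¹; total -9558 cm⁻¹.
Thus E(LS) − E(HS) = 2250 cm⁻¹.

2250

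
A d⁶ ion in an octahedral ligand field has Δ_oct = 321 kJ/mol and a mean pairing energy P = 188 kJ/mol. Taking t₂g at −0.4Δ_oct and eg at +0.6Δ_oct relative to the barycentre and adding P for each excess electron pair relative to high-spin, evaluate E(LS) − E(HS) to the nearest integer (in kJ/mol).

High-spin: t₂g⁴ eg², CFSE = -0.4Δ_oct = -128 kJ/mol.
Low-spin: t₂g⁶ eg⁰, orbital CFSE = -2.4Δ_oct = -770 kJ/mol; plus 2 excess pairs × P = +376 kJ/mol; total -394 kJ/mol.
E(LS) − E(HS) = -394 − (-128) = -266 kJ/mol.

-266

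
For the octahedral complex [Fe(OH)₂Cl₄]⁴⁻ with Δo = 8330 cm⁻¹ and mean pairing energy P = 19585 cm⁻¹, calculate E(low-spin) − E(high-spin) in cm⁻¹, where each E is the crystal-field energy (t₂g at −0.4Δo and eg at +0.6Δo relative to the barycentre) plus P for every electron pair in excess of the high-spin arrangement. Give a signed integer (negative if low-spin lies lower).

Ligand charges: 2×(-1) from OH⁻ and 4×(-1) from Cl⁻ sum to -6; with overall charge -4, Fe is +2.
Group 8 minus oxidation state +2 gives a d⁶ configuration for Fe²⁺.
In the high-spin limit (t₂g⁴ eg²) the orbital term is -0.4Δo = -3332 cm⁻¹, with no excess pairing.
Low-spin t₂g⁶ eg⁰ gives -2.4Δo = -19992 cm⁻¹, but forming 2 extra pairs costs 2P = 39170 cm⁻¹, so E(LS) = -19992 + 39170 = 19178 cm⁻¹.
E(LS) − E(HS) = 19178 − (-3332) = 22510 cm⁻¹.

22510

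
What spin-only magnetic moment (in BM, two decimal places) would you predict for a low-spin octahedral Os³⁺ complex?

1.73 BM

Os sits in group 8; removing 3 electrons leaves Os³⁺ with 8 − 3 = 5 d electrons.
Configuration: t2g^5 e_g^0 → 1 unpaired electron.
μ(spin-only) = √[1(1+2)] = √3 ≈ 1.73 BM.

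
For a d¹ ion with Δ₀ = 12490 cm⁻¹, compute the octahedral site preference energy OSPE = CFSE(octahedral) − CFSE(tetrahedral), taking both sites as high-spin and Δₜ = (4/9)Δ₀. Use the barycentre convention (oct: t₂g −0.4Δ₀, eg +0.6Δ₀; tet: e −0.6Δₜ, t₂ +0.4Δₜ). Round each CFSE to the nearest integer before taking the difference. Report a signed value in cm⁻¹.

-1665

Octahedral high-spin t₂g¹ eg⁰: CFSE = -0.4 × 12490 = -4996 cm⁻¹.
Tetrahedral: e¹ t₂⁰, CFSE = 1(−0.6) + 0(+0.4) = -0.6Δₜ = -0.6 × (4/9) × 12490 = -3331 cm⁻¹.
OSPE = -4996 − (-3331) = -1665 cm⁻¹.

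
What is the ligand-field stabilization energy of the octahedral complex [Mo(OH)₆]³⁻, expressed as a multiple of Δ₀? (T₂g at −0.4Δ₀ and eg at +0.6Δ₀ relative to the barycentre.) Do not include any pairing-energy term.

-1.2 Δ₀

Each OH⁻ contributes -1; 6 × (-1) = -6. With overall charge -3, Mo is in the +3 oxidation state.
Mo is in group 6, so Mo³⁺ is d³ (6 − 3 = 3).
For octahedral d³ the high- and low-spin configurations coincide.
Configuration: t₂g³ eg⁰.
CFSE = 3(-0.4Δ₀) + 0(0.6Δ₀) = -1.2Δ₀ + 0.0Δ₀ = -1.2Δ₀.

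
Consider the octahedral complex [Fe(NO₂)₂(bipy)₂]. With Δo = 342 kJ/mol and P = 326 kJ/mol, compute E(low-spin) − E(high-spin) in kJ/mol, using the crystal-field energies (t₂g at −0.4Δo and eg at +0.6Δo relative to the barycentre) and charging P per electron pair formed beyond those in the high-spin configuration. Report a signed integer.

-32

Ligand charges: 2×(-1) from NO₂⁻ and 2×(+0) from bipy sum to -2; with overall charge +0, Fe is +2.
Fe²⁺: group 8, so d-count = 8 − 2 = 6.
High-spin d⁶ fills as t₂g⁴ eg² with CFSE 4(−0.4) + 2(+0.6) = -0.4Δo = -137 kJ/mol.
For low-spin the configuration is t₂g⁶ eg⁰: orbital energy -2.4 × 342 = -821 kJ/mol, and 2 additional pairs relative to high-spin add 652 kJ/mol, giving -169 kJ/mol.
Thus E(LS) − E(HS) = -32 kJ/mol.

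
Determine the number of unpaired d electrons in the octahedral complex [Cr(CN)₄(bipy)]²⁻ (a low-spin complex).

2

Ligand charges: 4×(-1) from CN⁻ and 1×(+0) from bipy sum to -4; with overall charge -2, Cr is +2.
Cr²⁺: group 6, so d-count = 6 − 2 = 4.
Configuration: t₂g⁴ eg⁰, giving 2 unpaired electrons.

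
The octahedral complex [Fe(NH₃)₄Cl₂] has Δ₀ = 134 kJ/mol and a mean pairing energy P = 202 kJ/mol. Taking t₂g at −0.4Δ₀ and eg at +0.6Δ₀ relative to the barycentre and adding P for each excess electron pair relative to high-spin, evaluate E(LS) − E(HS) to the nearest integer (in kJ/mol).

136

Ligand charges: 4×(+0) from NH₃ and 2×(-1) from Cl⁻ sum to -2; with overall charge +0, Fe is +2.
Group 8 minus oxidation state +2 gives a d⁶ configuration for Fe²⁺.
High-spin: t₂g⁴ eg², CFSE = -0.4Δ₀ = -54 kJ/mol.
Low-spin t₂g⁶ eg⁰ gives -2.4Δ₀ = -322 kJ/mol, but forming 2 extra pairs costs 2P = 404 kJ/mol, so E(LS) = -322 + 404 = 82 kJ/mol.
Thus E(LS) − E(HS) = 136 kJ/mol.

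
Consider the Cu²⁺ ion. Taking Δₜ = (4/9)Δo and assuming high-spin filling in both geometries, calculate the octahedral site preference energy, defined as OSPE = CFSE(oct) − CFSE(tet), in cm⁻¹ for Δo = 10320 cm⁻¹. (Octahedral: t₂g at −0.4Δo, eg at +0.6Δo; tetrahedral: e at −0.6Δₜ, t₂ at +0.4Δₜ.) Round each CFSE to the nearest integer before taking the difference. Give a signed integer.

-4357

Cu²⁺: group 11, so d-count = 11 − 2 = 9.
Octahedral high-spin t₂g⁶ eg³: CFSE = -0.6 × 10320 = -6192 cm⁻¹.
Tetrahedral e⁴ t₂⁵ gives -0.4Δₜ = -0.4 × (4/9) × 10320 = -1835 cm⁻¹.
OSPE = -6192 − (-1835) = -4357 cm⁻¹.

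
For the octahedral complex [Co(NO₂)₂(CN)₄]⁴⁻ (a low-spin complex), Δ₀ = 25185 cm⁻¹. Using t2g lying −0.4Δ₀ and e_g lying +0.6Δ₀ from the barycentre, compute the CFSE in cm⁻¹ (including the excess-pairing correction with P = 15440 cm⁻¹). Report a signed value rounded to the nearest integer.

Ligand charges: 2×(-1) from NO₂⁻ and 4×(-1) from CN⁻ sum to -6; with overall charge -4, Co is +2.
Co²⁺: group 9, so d-count = 9 − 2 = 7.
Configuration: t2g^6 e_g^1.
The orbital stabilization is -1.8Δ₀ = -1.8 × 25185 = -45333 cm⁻¹.
Pairing penalty: 3 pairs vs 2 in the high-spin reference → 1 extra × P = 15440 cm⁻¹.
Net CFSE = -45333 + 15440 = -29893 cm⁻¹.

-29893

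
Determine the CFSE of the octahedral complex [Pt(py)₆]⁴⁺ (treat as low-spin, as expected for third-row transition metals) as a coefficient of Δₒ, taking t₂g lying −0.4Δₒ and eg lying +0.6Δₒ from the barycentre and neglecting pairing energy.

py is neutral, so the +4 overall charge sits on Pt: oxidation state +4.
Pt⁴⁺: group 10, so d-count = 10 − 4 = 6.
Configuration: t₂g⁶ eg⁰.
CFSE = 6(-0.4Δₒ) + 0(0.6Δₒ) = -2.4Δₒ + 0.0Δₒ = -2.4Δₒ.

-2.4 Δₒ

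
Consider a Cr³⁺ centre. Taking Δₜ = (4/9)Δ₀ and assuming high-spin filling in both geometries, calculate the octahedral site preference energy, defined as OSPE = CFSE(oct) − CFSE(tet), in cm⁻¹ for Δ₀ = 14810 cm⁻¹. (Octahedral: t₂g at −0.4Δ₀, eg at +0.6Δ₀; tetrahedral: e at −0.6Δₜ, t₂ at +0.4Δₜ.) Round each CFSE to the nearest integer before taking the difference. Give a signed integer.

-12506

Cr is in group 6, so Cr³⁺ is d³ (6 − 3 = 3).
Octahedral high-spin t₂g³ eg⁰: CFSE = -1.2 × 14810 = -17772 cm⁻¹.
Tetrahedral: e² t₂¹, CFSE = 2(−0.6) + 1(+0.4) = -0.8Δₜ = -0.8 × (4/9) × 14810 = -5266 cm⁻¹.
OSPE = -17772 − (-5266) = -12506 cm⁻¹.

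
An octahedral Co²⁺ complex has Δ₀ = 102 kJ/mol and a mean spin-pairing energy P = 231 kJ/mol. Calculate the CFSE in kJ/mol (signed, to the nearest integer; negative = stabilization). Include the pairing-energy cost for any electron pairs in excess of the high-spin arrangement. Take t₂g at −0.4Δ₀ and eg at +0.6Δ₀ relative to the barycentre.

Co sits in group 9; removing 2 electrons leaves Co²⁺ with 9 − 2 = 7 d electrons.
Δ₀ < P, so pairing is avoided: the ground state is high-spin.
Filling d⁷ accordingly: t₂g⁵ eg².
Orbital CFSE = -0.8Δ₀ = -0.8 × 102 = -82 kJ/mol.
High-spin has no excess pairs, so no pairing correction applies.

-82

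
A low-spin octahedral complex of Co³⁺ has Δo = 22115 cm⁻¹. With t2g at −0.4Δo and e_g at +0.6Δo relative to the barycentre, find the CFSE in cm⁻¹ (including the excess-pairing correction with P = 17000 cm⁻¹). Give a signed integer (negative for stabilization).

Co is in group 9, so Co³⁺ is d⁶ (9 − 3 = 6).
The d⁶ electrons fill as t2g^6 e_g^0.
The orbital stabilization is -2.4Δo = -2.4 × 22115 = -53076 cm⁻¹.
Relative to high-spin t2g^4 e_g^2 (1 paired), the low-spin configuration has 2 additional pairs, contributing +2 × 17000 = +34000 cm⁻¹.
Overall CFSE = -53076 + 34000 = -19076 cm⁻¹.

-19076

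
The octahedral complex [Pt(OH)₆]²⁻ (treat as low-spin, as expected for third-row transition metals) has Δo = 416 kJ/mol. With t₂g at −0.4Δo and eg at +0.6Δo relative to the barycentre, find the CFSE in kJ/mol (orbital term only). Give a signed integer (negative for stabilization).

-998

Each OH⁻ contributes -1; 6 × (-1) = -6. With overall charge -2, Pt is in the +4 oxidation state.
Pt⁴⁺: group 10, so d-count = 10 − 4 = 6.
Configuration: t₂g⁶ eg⁰.
Orbital CFSE = 6(-0.4) + 0(0.6) = -2.4Δo = -2.4 × 416 = -998 kJ/mol.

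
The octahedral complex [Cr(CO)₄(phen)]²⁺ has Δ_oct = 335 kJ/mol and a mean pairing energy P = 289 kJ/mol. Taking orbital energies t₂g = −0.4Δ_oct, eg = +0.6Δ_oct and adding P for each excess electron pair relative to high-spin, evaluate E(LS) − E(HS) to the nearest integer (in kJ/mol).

-46

Ligand charges: 4×(+0) from CO and 1×(+0) from phen sum to +0; with overall charge +2, Cr is +2.
Cr²⁺: group 6, so d-count = 6 − 2 = 4.
High-spin: t₂g³ eg¹, CFSE = -0.6Δ_oct = -201 kJ/mol.
For low-spin the configuration is t₂g⁴ eg⁰: orbital energy -1.6 × 335 = -536 kJ/mol, and 1 additional pair relative to high-spin adds 289 kJ/mol, giving -247 kJ/mol.
The difference is -247 − (-201) = -46 kJ/mol, so low-spin lies lower.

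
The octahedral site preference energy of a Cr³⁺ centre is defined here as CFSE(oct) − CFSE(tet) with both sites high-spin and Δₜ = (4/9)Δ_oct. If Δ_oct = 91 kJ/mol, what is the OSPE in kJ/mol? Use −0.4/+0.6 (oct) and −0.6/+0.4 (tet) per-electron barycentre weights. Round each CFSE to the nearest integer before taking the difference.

-77

Cr sits in group 6; removing 3 electrons leaves Cr³⁺ with 6 − 3 = 3 d electrons.
Octahedral (high-spin): t2g^3 e_g^0, CFSE = 3(−0.4) + 0(+0.6) = -1.2Δ_oct = -1.2 × 91 = -109 kJ/mol.
Tetrahedral: e^2 t2^1, CFSE = 2(−0.6) + 1(+0.4) = -0.8Δₜ = -0.8 × (4/9) × 91 = -32 kJ/mol.
Subtracting, OSPE = -109 − (-32) = -77 kJ/mol.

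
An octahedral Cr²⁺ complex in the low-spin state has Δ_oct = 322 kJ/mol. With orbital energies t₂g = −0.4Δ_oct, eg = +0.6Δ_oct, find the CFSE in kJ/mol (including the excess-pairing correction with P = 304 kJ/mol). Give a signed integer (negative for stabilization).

Group 6 minus oxidation state +2 gives a d⁴ configuration for Cr²⁺.
Electron filling gives t₂g⁴ eg⁰.
Orbital CFSE = 4(-0.4) + 0(0.6) = -1.6Δ_oct = -1.6 × 322 = -515 kJ/mol.
Pairing penalty: 1 pair vs 0 in the high-spin reference → 1 extra × P = 304 kJ/mol.
Combining: -515 + 304 = -211 kJ/mol.

-211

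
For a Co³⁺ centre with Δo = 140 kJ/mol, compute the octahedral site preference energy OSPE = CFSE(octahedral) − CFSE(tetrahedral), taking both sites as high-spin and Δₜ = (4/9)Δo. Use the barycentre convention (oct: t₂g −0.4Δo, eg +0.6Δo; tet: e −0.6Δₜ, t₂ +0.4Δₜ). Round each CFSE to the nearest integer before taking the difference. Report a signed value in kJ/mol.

Group 9 minus oxidation state +3 gives a d⁶ configuration for Co³⁺.
In an octahedral site d⁶ (HS) is t2g^4 e_g^2, giving CFSE(oct) = -0.4Δo = -56 kJ/mol.
Tetrahedral: e^3 t2^3, CFSE = 3(−0.6) + 3(+0.4) = -0.6Δₜ = -0.6 × (4/9) × 140 = -37 kJ/mol.
Subtracting, OSPE = -56 − (-37) = -19 kJ/mol.

-19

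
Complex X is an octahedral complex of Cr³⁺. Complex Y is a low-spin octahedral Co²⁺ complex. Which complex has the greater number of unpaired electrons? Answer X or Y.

X

X: Group 6 minus oxidation state +3 gives a d³ configuration for Cr³⁺; t₂g³ eg⁰ → 3 unpaired.
Y: Co²⁺: group 9, so d-count = 9 − 2 = 7; t2g^6 e_g^1 → 1 unpaired.
So X has more unpaired electrons.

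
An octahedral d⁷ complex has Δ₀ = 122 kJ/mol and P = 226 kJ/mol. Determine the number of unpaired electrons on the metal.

3

With Δ₀ < P the complex is high-spin.
That gives t₂g⁵ eg².
Unpaired electrons: 3.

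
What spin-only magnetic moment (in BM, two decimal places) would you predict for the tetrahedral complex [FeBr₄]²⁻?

4.90 BM

Each Br⁻ contributes -1; 4 × (-1) = -4. With overall charge -2, Fe is in the +2 oxidation state.
Fe sits in group 8; removing 2 electrons leaves Fe²⁺ with 8 − 2 = 6 d electrons.
With tetrahedral geometry the complex is necessarily high-spin.
Configuration: e³ t₂³ → 4 unpaired electrons.
μ(spin-only) = √[4(4+2)] = √24 ≈ 4.90 BM.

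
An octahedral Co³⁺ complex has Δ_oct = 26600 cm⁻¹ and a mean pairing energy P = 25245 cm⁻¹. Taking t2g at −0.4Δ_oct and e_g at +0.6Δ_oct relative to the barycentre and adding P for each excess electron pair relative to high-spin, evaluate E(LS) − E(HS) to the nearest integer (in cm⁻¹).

-2710

Group 9 minus oxidation state +3 gives a d⁶ configuration for Co³⁺.
High-spin: t2g^4 e_g^2, CFSE = -0.4Δ_oct = -10640 cm⁻¹.
Low-spin: t2g^6 e_g^0, orbital CFSE = -2.4Δ_oct = -63840 cm⁻¹; plus 2 excess pairs × P = +50490 cm⁻¹; total -13350 cm⁻¹.
E(LS) − E(HS) = -13350 − (-10640) = -2710 cm⁻¹.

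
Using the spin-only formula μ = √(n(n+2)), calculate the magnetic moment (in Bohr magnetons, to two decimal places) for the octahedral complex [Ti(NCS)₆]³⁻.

Each NCS⁻ contributes -1; 6 × (-1) = -6. With overall charge -3, Ti is in the +3 oxidation state.
Ti sits in group 4; removing 3 electrons leaves Ti³⁺ with 4 − 3 = 1 d electrons.
Configuration: t₂g¹ eg⁰ → 1 unpaired electron.
μ(spin-only) = √[1(1+2)] = √3 ≈ 1.73 Bohr magnetons.

1.73 Bohr magnetons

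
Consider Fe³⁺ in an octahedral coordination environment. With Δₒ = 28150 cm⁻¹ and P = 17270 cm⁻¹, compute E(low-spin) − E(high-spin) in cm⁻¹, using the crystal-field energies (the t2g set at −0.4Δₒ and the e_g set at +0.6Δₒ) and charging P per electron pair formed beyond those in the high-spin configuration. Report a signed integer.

Fe³⁺: group 8, so d-count = 8 − 3 = 5.
In the high-spin limit (t2g^3 e_g^2) the orbital term is 0.0Δₒ = 0 cm⁻¹, with no excess pairing.
For low-spin the configuration is t2g^5 e_g^0: orbital energy -2.0 × 28150 = -56300 cm⁻¹, and 2 additional pairs relative to high-spin add 34540 cm⁻¹, giving -21760 cm⁻¹.
Thus E(LS) − E(HS) = -21760 cm⁻¹.

-21760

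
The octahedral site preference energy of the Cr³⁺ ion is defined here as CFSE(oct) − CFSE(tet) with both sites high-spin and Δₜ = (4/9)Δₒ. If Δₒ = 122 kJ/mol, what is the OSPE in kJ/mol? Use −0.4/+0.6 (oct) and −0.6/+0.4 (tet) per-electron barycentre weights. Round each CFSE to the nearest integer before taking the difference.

-103

Group 6 minus oxidation state +3 gives a d³ configuration for Cr³⁺.
Octahedral high-spin t₂g³ eg⁰: CFSE = -1.2 × 122 = -146 kJ/mol.
Tetrahedral: e² t₂¹, CFSE = 2(−0.6) + 1(+0.4) = -0.8Δₜ = -0.8 × (4/9) × 122 = -43 kJ/mol.
Subtracting, OSPE = -146 − (-43) = -103 kJ/mol.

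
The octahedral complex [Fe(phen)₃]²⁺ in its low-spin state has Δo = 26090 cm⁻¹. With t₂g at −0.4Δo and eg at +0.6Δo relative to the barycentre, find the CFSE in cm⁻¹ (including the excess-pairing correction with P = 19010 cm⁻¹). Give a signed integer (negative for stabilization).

phen is neutral, so the +2 overall charge sits on Fe: oxidation state +2.
Fe is in group 8, so Fe²⁺ is d⁶ (8 − 2 = 6).
Configuration: t₂g⁶ eg⁰.
Orbital CFSE = 6(-0.4) + 0(0.6) = -2.4Δo = -2.4 × 26090 = -62616 cm⁻¹.
High-spin d⁶ would be t₂g⁴ eg² with 1 pair; low-spin has 3, so 2 excess pairs cost +2P = +38020 cm⁻¹.
Combining: -62616 + 38020 = -24596 cm⁻¹.

-24596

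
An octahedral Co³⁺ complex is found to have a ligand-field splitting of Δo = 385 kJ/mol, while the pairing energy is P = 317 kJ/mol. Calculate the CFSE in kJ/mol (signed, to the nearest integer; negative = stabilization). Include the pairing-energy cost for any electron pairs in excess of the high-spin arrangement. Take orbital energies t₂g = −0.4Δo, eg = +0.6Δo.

-290

Group 9 minus oxidation state +3 gives a d⁶ configuration for Co³⁺.
Here Δo > P (385 > 317), so the low-spin state is favoured.
That gives t₂g⁶ eg⁰.
Orbital CFSE = -2.4Δo = -2.4 × 385 = -924 kJ/mol.
Excess pairs vs high-spin: 3 − 1 = 2; pairing cost = +634 kJ/mol.
Net CFSE = -924 + 634 = -290 kJ/mol.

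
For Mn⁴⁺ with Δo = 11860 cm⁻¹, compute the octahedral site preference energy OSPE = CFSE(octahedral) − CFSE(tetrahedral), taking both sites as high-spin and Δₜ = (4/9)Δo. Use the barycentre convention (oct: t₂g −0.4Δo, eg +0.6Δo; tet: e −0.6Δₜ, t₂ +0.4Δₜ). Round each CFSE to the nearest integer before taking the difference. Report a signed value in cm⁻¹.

-10015

Mn⁴⁺: group 7, so d-count = 7 − 4 = 3.
In an octahedral site d³ (HS) is t₂g³ eg⁰, giving CFSE(oct) = -1.2Δo = -14232 cm⁻¹.
In a tetrahedral site the filling is e² t₂¹: CFSE(tet) = -0.8Δₜ = -0.8 × (4/9)(11860) = -4217 cm⁻¹.
OSPE = -14232 − (-4217) = -10015 cm⁻¹.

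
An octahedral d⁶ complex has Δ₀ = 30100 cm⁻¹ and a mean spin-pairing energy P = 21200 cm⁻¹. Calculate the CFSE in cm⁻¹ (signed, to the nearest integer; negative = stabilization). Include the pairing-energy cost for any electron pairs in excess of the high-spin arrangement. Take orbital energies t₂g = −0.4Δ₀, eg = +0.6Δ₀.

-29840

Since Δ₀ = 30100 cm⁻¹ > P = 21200 cm⁻¹, the complex adopts the low-spin configuration.
Configuration: t₂g⁶ eg⁰.
Orbital CFSE = -2.4Δ₀ = -2.4 × 30100 = -72240 cm⁻¹.
Excess pairs vs high-spin: 3 − 1 = 2; pairing cost = +42400 cm⁻¹.
Net CFSE = -72240 + 42400 = -29840 cm⁻¹.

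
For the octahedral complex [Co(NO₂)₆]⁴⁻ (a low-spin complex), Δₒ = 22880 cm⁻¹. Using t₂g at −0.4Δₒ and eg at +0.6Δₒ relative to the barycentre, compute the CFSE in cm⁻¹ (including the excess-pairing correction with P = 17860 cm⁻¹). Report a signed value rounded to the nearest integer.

-23324

Each NO₂⁻ contributes -1; 6 × (-1) = -6. With overall charge -4, Co is in the +2 oxidation state.
Co²⁺: group 9, so d-count = 9 − 2 = 7.
Configuration: t₂g⁶ eg¹.
CFSE(orbital) = 6×(-0.4Δₒ) + 1×(0.6Δₒ) = -1.8Δₒ; with Δₒ = 22880 cm⁻¹ that is -41184 cm⁻¹.
Relative to high-spin t₂g⁵ eg² (2 paired), the low-spin configuration has 1 additional pair, contributing +1 × 17860 = +17860 cm⁻¹.
Net CFSE = -41184 + 17860 = -23324 cm⁻¹.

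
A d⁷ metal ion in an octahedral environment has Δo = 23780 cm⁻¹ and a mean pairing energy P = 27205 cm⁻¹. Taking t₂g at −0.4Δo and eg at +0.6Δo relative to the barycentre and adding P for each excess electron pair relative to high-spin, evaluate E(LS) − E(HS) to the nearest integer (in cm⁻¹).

High-spin d⁷ fills as t₂g⁵ eg² with CFSE 5(−0.4) + 2(+0.6) = -0.8Δo = -19024 cm⁻¹.
Low-spin t₂g⁶ eg¹ gives -1.8Δo = -42804 cm⁻¹, but forming 1 extra pair costs 1P = 27205 cm⁻¹, so E(LS) = -42804 + 27205 = -15599 cm⁻¹.
E(LS) − E(HS) = -15599 − (-19024) = 3425 cm⁻¹.

3425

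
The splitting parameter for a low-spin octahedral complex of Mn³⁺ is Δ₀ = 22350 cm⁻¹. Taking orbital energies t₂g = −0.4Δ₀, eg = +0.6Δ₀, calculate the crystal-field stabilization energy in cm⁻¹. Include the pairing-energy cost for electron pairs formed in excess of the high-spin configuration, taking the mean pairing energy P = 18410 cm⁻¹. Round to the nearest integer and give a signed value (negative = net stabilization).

Mn sits in group 7; removing 3 electrons leaves Mn³⁺ with 7 − 3 = 4 d electrons.
Electron filling gives t₂g⁴ eg⁰.
The orbital stabilization is -1.6Δ₀ = -1.6 × 22350 = -35760 cm⁻¹.
High-spin d⁴ would be t₂g³ eg¹ with 0 pairs; low-spin has 1, so 1 excess pair costs +1P = +18410 cm⁻¹.
Overall CFSE = -35760 + 18410 = -17350 cm⁻¹.

-17350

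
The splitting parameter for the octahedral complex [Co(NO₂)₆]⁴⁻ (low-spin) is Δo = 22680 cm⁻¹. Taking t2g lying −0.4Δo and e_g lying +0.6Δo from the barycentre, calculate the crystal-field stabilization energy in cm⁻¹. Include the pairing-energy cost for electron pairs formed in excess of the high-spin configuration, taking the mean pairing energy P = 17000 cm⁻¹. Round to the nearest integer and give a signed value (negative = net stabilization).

-23824

Each NO₂⁻ contributes -1; 6 × (-1) = -6. With overall charge -4, Co is in the +2 oxidation state.
Co is in group 9, so Co²⁺ is d⁷ (9 − 2 = 7).
Configuration: t2g^6 e_g^1.
Orbital CFSE = 6(-0.4) + 1(0.6) = -1.8Δo = -1.8 × 22680 = -40824 cm⁻¹.
Relative to high-spin t2g^5 e_g^2 (2 paired), the low-spin configuration has 1 additional pair, contributing +1 × 17000 = +17000 cm⁻¹.
Net CFSE = -40824 + 17000 = -23824 cm⁻¹.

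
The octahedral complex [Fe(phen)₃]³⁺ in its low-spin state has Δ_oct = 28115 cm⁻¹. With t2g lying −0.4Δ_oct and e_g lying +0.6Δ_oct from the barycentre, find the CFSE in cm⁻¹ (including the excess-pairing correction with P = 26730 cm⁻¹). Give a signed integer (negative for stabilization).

-2770

phen is neutral, so the +3 overall charge sits on Fe: oxidation state +3.
Fe sits in group 8; removing 3 electrons leaves Fe³⁺ with 8 − 3 = 5 d electrons.
Electron filling gives t2g^5 e_g^0.
Orbital CFSE = 5(-0.4) + 0(0.6) = -2.0Δ_oct = -2.0 × 28115 = -56230 cm⁻¹.
Relative to high-spin t2g^3 e_g^2 (0 paired), the low-spin configuration has 2 additional pairs, contributing +2 × 26730 = +53460 cm⁻¹.
Combining: -56230 + 53460 = -2770 cm⁻¹.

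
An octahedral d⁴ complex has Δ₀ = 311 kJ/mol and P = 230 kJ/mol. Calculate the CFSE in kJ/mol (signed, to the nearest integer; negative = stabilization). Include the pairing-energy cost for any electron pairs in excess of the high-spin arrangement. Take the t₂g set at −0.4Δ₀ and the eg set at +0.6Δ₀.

-268

With Δ₀ > P the complex is low-spin.
That gives t₂g⁴ eg⁰.
Orbital CFSE = -1.6Δ₀ = -1.6 × 311 = -498 kJ/mol.
Excess pairs vs high-spin: 1 − 0 = 1; pairing cost = +230 kJ/mol.
Net CFSE = -498 + 230 = -268 kJ/mol.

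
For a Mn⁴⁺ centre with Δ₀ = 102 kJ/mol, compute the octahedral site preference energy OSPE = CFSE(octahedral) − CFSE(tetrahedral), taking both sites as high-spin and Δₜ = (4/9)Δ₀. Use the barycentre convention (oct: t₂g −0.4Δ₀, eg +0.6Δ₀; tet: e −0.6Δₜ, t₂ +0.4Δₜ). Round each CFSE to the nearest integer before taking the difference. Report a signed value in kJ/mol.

-86

Mn sits in group 7; removing 4 electrons leaves Mn⁴⁺ with 7 − 4 = 3 d electrons.
Octahedral high-spin t₂g³ eg⁰: CFSE = -1.2 × 102 = -122 kJ/mol.
In a tetrahedral site the filling is e² t₂¹: CFSE(tet) = -0.8Δₜ = -0.8 × (4/9)(102) = -36 kJ/mol.
Subtracting, OSPE = -122 − (-36) = -86 kJ/mol.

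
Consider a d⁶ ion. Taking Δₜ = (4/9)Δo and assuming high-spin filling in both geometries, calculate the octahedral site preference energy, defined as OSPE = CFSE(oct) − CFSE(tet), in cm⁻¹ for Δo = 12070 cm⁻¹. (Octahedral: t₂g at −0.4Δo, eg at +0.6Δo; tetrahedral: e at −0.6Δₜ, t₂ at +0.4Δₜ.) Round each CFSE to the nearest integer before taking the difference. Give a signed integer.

-1609

Octahedral (high-spin): t2g^4 e_g^2, CFSE = 4(−0.4) + 2(+0.6) = -0.4Δo = -0.4 × 12070 = -4828 cm⁻¹.
Tetrahedral: e^3 t2^3, CFSE = 3(−0.6) + 3(+0.4) = -0.6Δₜ = -0.6 × (4/9) × 12070 = -3219 cm⁻¹.
OSPE = CFSE(oct) − CFSE(tet) = -4828 − (-3219) = -1609 cm⁻¹.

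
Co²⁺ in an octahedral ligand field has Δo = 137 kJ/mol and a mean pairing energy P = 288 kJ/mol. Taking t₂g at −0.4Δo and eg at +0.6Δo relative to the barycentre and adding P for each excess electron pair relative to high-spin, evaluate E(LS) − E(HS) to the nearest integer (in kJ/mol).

Group 9 minus oxidation state +2 gives a d⁷ configuration for Co²⁺.
High-spin: t₂g⁵ eg², CFSE = -0.8Δo = -110 kJ/mol.
For low-spin the configuration is t₂g⁶ eg¹: orbital energy -1.8 × 137 = -247 kJ/mol, and 1 additional pair relative to high-spin adds 288 kJ/mol, giving 41 kJ/mol.
Thus E(LS) − E(HS) = 151 kJ/mol.

151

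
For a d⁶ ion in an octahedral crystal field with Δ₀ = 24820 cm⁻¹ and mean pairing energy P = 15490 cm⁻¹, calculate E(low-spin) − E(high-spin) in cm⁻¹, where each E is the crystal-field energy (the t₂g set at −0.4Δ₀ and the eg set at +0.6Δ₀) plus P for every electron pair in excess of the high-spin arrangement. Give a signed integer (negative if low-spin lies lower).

-18660

In the high-spin limit (t₂g⁴ eg²) the orbital term is -0.4Δ₀ = -9928 cm⁻¹, with no excess pairing.
Low-spin t₂g⁶ eg⁰ gives -2.4Δ₀ = -59568 cm⁻¹, but forming 2 extra pairs costs 2P = 30980 cm⁻¹, so E(LS) = -59568 + 30980 = -28588 cm⁻¹.
The difference is -28588 − (-9928) = -18660 cm⁻¹, so low-spin lies lower.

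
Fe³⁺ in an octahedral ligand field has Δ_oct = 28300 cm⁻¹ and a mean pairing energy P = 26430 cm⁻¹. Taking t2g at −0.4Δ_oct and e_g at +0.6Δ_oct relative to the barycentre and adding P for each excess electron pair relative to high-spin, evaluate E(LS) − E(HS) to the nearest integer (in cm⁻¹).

-3740

Group 8 minus oxidation state +3 gives a d⁵ configuration for Fe³⁺.
High-spin d⁵ fills as t2g^3 e_g^2 with CFSE 3(−0.4) + 2(+0.6) = 0.0Δ_oct = 0 cm⁻¹.
Low-spin: t2g^5 e_g^0, orbital CFSE = -2.0Δ_oct = -56600 cm⁻¹; plus 2 excess pairs × P = +52860 cm⁻¹; total -3740 cm⁻¹.
Thus E(LS) − E(HS) = -3740 cm⁻¹.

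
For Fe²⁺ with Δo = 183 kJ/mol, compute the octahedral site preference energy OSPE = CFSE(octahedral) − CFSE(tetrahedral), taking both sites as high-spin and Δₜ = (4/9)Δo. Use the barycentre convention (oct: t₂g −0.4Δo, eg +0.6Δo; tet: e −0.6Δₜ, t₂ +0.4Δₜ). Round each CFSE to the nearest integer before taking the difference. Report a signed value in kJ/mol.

-24

Fe is in group 8, so Fe²⁺ is d⁶ (8 − 2 = 6).
Octahedral high-spin t₂g⁴ eg²: CFSE = -0.4 × 183 = -73 kJ/mol.
In a tetrahedral site the filling is e³ t₂³: CFSE(tet) = -0.6Δₜ = -0.6 × (4/9)(183) = -49 kJ/mol.
OSPE = -73 − (-49) = -24 kJ/mol.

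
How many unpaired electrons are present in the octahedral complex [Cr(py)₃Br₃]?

3

Ligand charges: 3×(+0) from py and 3×(-1) from Br⁻ sum to -3; with overall charge +0, Cr is +3.
Cr is in group 6, so Cr³⁺ is d³ (6 − 3 = 3).
Configuration: t2g^3 e_g^0, giving 3 unpaired electrons.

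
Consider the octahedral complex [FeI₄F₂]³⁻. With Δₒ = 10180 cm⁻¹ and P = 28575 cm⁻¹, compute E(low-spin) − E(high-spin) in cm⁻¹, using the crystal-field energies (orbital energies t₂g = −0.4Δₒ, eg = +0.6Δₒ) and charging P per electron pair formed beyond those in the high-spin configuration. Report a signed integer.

Ligand charges: 4×(-1) from I⁻ and 2×(-1) from F⁻ sum to -6; with overall charge -3, Fe is +3.
Fe is in group 8, so Fe³⁺ is d⁵ (8 − 3 = 5).
High-spin: t₂g³ eg², CFSE = 0.0Δₒ = 0 cm⁻¹.
Low-spin t₂g⁵ eg⁰ gives -2.0Δₒ = -20360 cm⁻¹, but forming 2 extra pairs costs 2P = 57150 cm⁻¹, so E(LS) = -20360 + 57150 = 36790 cm⁻¹.
Thus E(LS) − E(HS) = 36790 cm⁻¹.

36790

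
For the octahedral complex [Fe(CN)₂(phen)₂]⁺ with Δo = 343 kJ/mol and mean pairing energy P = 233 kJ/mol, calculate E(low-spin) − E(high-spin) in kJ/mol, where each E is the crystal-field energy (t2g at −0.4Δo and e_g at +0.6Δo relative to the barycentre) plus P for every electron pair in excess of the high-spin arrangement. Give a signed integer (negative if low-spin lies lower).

-220

Ligand charges: 2×(-1) from CN⁻ and 2×(+0) from phen sum to -2; with overall charge +1, Fe is +3.
Group 8 minus oxidation state +3 gives a d⁵ configuration for Fe³⁺.
High-spin: t2g^3 e_g^2, CFSE = 0.0Δo = 0 kJ/mol.
Low-spin t2g^5 e_g^0 gives -2.0Δo = -686 kJ/mol, but forming 2 extra pairs costs 2P = 466 kJ/mol, so E(LS) = -686 + 466 = -220 kJ/mol.
E(LS) − E(HS) = -220 − (0) = -220 kJ/mol.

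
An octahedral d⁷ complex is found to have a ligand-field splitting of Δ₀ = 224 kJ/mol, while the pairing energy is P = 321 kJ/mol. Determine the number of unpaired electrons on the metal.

Since Δ₀ = 224 kJ/mol < P = 321 kJ/mol, the complex adopts the high-spin configuration.
Configuration: t2g^5 e_g^2.
Unpaired electrons: 3.

3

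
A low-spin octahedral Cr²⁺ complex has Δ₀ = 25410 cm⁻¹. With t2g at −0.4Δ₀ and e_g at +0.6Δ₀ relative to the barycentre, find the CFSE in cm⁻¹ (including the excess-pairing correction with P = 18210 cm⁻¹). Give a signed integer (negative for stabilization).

-22446

Cr²⁺: group 6, so d-count = 6 − 2 = 4.
Configuration: t2g^4 e_g^0.
CFSE(orbital) = 4×(-0.4Δ₀) + 0×(0.6Δ₀) = -1.6Δ₀; with Δ₀ = 25410 cm⁻¹ that is -40656 cm⁻¹.
Pairing penalty: 1 pair vs 0 in the high-spin reference → 1 extra × P = 18210 cm⁻¹.
Overall CFSE = -40656 + 18210 = -22446 cm⁻¹.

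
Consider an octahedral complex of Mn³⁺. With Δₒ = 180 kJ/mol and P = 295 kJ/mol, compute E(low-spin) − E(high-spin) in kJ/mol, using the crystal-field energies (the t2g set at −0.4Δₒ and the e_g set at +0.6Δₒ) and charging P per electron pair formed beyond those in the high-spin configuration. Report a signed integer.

Group 7 minus oxidation state +3 gives a d⁴ configuration for Mn³⁺.
In the high-spin limit (t2g^3 e_g^1) the orbital term is -0.6Δₒ = -108 kJ/mol, with no excess pairing.
For low-spin the configuration is t2g^4 e_g^0: orbital energy -1.6 × 180 = -288 kJ/mol, and 1 additional pair relative to high-spin adds 295 kJ/mol, giving 7 kJ/mol.
The difference is 7 − (-108) = 115 kJ/mol, so high-spin lies lower.

115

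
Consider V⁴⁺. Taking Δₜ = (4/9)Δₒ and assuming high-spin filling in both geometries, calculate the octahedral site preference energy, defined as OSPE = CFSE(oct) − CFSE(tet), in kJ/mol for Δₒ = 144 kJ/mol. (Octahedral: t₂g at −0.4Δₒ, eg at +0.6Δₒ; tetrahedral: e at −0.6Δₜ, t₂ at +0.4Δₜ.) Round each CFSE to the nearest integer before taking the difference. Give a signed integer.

-20

V⁴⁺: group 5, so d-count = 5 − 4 = 1.
Octahedral high-spin t₂g¹ eg⁰: CFSE = -0.4 × 144 = -58 kJ/mol.
Tetrahedral e¹ t₂⁰ gives -0.6Δₜ = -0.6 × (4/9) × 144 = -38 kJ/mol.
Subtracting, OSPE = -58 − (-38) = -20 kJ/mol.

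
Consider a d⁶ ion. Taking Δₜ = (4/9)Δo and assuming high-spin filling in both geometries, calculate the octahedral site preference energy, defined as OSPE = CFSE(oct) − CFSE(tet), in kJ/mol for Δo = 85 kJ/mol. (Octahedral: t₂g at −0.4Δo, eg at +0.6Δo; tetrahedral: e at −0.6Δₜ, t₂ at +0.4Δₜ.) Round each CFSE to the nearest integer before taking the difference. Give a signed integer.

-11

Octahedral high-spin t2g^4 e_g^2: CFSE = -0.4 × 85 = -34 kJ/mol.
Tetrahedral: e^3 t2^3, CFSE = 3(−0.6) + 3(+0.4) = -0.6Δₜ = -0.6 × (4/9) × 85 = -23 kJ/mol.
Subtracting, OSPE = -34 − (-23) = -11 kJ/mol.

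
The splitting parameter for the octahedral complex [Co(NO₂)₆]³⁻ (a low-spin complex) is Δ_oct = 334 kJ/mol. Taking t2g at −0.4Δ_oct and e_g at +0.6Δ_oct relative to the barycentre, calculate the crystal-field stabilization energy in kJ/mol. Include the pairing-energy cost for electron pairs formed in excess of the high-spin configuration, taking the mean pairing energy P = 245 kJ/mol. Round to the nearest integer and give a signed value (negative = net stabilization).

Each NO₂⁻ contributes -1; 6 × (-1) = -6. With overall charge -3, Co is in the +3 oxidation state.
Co sits in group 9; removing 3 electrons leaves Co³⁺ with 9 − 3 = 6 d electrons.
Configuration: t2g^6 e_g^0.
Orbital CFSE = 6(-0.4) + 0(0.6) = -2.4Δ_oct = -2.4 × 334 = -802 kJ/mol.
High-spin d⁶ would be t2g^4 e_g^2 with 1 pair; low-spin has 3, so 2 excess pairs cost +2P = +490 kJ/mol.
Combining: -802 + 490 = -312 kJ/mol.

-312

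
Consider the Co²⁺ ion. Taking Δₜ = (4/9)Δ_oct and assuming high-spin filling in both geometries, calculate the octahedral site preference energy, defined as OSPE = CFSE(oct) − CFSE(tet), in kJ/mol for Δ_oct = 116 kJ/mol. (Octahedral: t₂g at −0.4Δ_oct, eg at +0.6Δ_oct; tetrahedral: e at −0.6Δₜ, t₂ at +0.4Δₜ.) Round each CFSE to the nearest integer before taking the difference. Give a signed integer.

-31

Co²⁺: group 9, so d-count = 9 − 2 = 7.
Octahedral (high-spin): t₂g⁵ eg², CFSE = 5(−0.4) + 2(+0.6) = -0.8Δ_oct = -0.8 × 116 = -93 kJ/mol.
In a tetrahedral site the filling is e⁴ t₂³: CFSE(tet) = -1.2Δₜ = -1.2 × (4/9)(116) = -62 kJ/mol.
Subtracting, OSPE = -93 − (-62) = -31 kJ/mol.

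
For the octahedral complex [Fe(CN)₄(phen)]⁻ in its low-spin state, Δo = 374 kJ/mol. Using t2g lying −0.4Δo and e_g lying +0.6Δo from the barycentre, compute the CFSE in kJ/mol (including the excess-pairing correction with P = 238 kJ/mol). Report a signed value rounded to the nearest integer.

Ligand charges: 4×(-1) from CN⁻ and 1×(+0) from phen sum to -4; with overall charge -1, Fe is +3.
Fe sits in group 8; removing 3 electrons leaves Fe³⁺ with 8 − 3 = 5 d electrons.
Electron filling gives t2g^5 e_g^0.
CFSE(orbital) = 5×(-0.4Δo) + 0×(0.6Δo) = -2.0Δo; with Δo = 374 kJ/mol that is -748 kJ/mol.
High-spin d⁵ would be t2g^3 e_g^2 with 0 pairs; low-spin has 2, so 2 excess pairs cost +2P = +476 kJ/mol.
Net CFSE = -748 + 476 = -272 kJ/mol.

-272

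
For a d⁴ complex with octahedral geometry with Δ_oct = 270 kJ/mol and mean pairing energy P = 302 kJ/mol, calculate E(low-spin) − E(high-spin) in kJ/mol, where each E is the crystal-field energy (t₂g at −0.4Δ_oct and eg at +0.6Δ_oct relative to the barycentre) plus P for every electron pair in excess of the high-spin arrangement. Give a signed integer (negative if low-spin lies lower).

High-spin: t₂g³ eg¹, CFSE = -0.6Δ_oct = -162 kJ/mol.
Low-spin: t₂g⁴ eg⁰, orbital CFSE = -1.6Δ_oct = -432 kJ/mol; plus 1 excess pair × P = +302 kJ/mol; total -130 kJ/mol.
The difference is -130 − (-162) = 32 kJ/mol, so high-spin lies lower.

32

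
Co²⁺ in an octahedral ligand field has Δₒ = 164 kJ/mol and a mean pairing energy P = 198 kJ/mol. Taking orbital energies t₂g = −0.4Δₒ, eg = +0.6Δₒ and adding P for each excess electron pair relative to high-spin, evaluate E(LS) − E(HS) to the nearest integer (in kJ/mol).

34

Co²⁺: group 9, so d-count = 9 − 2 = 7.
High-spin d⁷ fills as t₂g⁵ eg² with CFSE 5(−0.4) + 2(+0.6) = -0.8Δₒ = -131 kJ/mol.
Low-spin: t₂g⁶ eg¹, orbital CFSE = -1.8Δₒ = -295 kJ/mol; plus 1 excess pair × P = +198 kJ/mol; total -97 kJ/mol.
The difference is -97 − (-131) = 34 kJ/mol, so high-spin lies lower.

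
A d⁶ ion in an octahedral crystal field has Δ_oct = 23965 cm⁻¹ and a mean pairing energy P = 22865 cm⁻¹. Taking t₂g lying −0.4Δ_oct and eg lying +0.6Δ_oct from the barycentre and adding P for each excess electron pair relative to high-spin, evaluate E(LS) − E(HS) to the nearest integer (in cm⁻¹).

-2200

High-spin: t₂g⁴ eg², CFSE = -0.4Δ_oct = -9586 cm⁻¹.
For low-spin the configuration is t₂g⁶ eg⁰: orbital energy -2.4 × 23965 = -57516 cm⁻¹, and 2 additional pairs relative to high-spin add 45730 cm⁻¹, giving -11786 cm⁻¹.
E(LS) − E(HS) = -11786 − (-9586) = -2200 cm⁻¹.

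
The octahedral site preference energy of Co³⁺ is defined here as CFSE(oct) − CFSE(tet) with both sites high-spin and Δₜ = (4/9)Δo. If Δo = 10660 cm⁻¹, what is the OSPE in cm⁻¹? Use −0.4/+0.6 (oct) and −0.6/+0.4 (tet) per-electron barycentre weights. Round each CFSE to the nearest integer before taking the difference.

Co is in group 9, so Co³⁺ is d⁶ (9 − 3 = 6).
Octahedral (high-spin): t₂g⁴ eg², CFSE = 4(−0.4) + 2(+0.6) = -0.4Δo = -0.4 × 10660 = -4264 cm⁻¹.
Tetrahedral: e³ t₂³, CFSE = 3(−0.6) + 3(+0.4) = -0.6Δₜ = -0.6 × (4/9) × 10660 = -2843 cm⁻¹.
OSPE = CFSE(oct) − CFSE(tet) = -4264 − (-2843) = -1421 cm⁻¹.

-1421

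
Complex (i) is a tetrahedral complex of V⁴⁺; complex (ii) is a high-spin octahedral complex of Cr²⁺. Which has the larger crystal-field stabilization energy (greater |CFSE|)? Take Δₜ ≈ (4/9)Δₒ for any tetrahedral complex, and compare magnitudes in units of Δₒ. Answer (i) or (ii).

(i): V sits in group 5; removing 4 electrons leaves V⁴⁺ with 5 − 4 = 1 d electrons; Tetrahedral fields are weak (Δₜ ≈ 4/9 Δₒ), so electrons fill high-spin; e^1 t2^0, CFSE = -0.6Δₜ ≈ -0.27Δₒ.
(ii): Cr sits in group 6; removing 2 electrons leaves Cr²⁺ with 6 − 2 = 4 d electrons; t₂g³ eg¹, CFSE = -0.6Δₒ.
So (ii) has the larger |CFSE|.

(ii)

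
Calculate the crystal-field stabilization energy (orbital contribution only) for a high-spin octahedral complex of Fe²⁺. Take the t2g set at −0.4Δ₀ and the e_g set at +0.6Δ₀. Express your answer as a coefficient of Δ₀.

Group 8 minus oxidation state +2 gives a d⁶ configuration for Fe²⁺.
Configuration: t2g^4 e_g^2.
CFSE = 4(-0.4Δ₀) + 2(0.6Δ₀) = -1.6Δ₀ + 1.2Δ₀ = -0.4Δ₀.

-0.4 Δ₀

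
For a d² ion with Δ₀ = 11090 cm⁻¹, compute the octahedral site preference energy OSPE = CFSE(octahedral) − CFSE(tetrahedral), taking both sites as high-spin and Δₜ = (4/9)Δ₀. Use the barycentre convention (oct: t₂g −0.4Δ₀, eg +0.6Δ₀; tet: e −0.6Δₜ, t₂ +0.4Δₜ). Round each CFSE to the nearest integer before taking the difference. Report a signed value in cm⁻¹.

Octahedral high-spin t₂g² eg⁰: CFSE = -0.8 × 11090 = -8872 cm⁻¹.
In a tetrahedral site the filling is e² t₂⁰: CFSE(tet) = -1.2Δₜ = -1.2 × (4/9)(11090) = -5915 cm⁻¹.
OSPE = CFSE(oct) − CFSE(tet) = -8872 − (-5915) = -2957 cm⁻¹.

-2957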